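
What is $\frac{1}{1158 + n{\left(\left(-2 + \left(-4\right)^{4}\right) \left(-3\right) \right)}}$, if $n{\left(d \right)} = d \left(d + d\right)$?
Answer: $\frac{1}{1162446} \approx 8.6025 \cdot 10^{-7}$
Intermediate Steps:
$n{\left(d \right)} = 2 d^{2}$ ($n{\left(d \right)} = d 2 d = 2 d^{2}$)
$\frac{1}{1158 + n{\left(\left(-2 + \left(-4\right)^{4}\right) \left(-3\right) \right)}} = \frac{1}{1158 + 2 \left(\left(-2 + \left(-4\right)^{4}\right) \left(-3\right)\right)^{2}} = \frac{1}{1158 + 2 \left(\left(-2 + 256\right) \left(-3\right)\right)^{2}} = \frac{1}{1158 + 2 \left(254 \left(-3\right)\right)^{2}} = \frac{1}{1158 + 2 \left(-762\right)^{2}} = \frac{1}{1158 + 2 \cdot 580644} = \frac{1}{1158 + 1161288} = \frac{1}{1162446}$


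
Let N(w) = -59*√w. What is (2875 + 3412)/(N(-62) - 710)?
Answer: -2231885/359961 + 370933*I*√62/719922 ≈ -6.2004 + 4.057*I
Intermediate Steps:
(2875 + 3412)/(N(-62) - 710) = (2875 + 3412)/(-59*I*√62 - 710) = 6287/(-59*I*√62 - 710) = 6287/(-710 - 59*I*√62)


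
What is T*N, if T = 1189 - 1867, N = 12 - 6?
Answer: -4068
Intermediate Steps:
N = 6
T = -678
T*N = -678*6 = -4068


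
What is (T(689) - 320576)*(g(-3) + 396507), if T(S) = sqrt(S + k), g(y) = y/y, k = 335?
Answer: -127098260352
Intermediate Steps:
g(y) = 1
T(S) = sqrt(335 + S) (T(S) = sqrt(S + 335) = sqrt(335 + S))
(T(689) - 320576)*(g(-3) + 396507) = (sqrt(335 + 689) - 320576)*(1 + 396507) = (sqrt(1024) - 320576)*396508 = (32 - 320576)*396508 = -320544*396508 = -127098260352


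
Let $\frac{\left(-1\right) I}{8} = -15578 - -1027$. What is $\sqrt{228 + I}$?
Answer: $2 \sqrt{29159} \approx 341.52$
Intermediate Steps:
$I = 116408$ ($I = - 8 \left(-15578 - -1027\right) = - 8 \left(-15578 + 1027\right) = \left(-8\right) \left(-14551\right) = 116408$)
$\sqrt{228 + I} = \sqrt{228 + 116408} = \sqrt{116636} = 2 \sqrt{29159}$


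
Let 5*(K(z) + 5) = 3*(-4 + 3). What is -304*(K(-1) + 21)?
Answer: -23408/5 ≈ -4681.6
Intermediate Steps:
K(z) = -28/5 (K(z) = -5 + (3*(-4 + 3))/5 = -5 + (3*(-1))/5 = -5 + (⅕)*(-3) = -5 - ⅗ = -28/5)
-304*(K(-1) + 21) = -304*(-28/5 + 21) = -304*77/5 = -23408/5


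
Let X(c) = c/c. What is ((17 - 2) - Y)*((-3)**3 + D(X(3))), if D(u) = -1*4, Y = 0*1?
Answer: -465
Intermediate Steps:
Y = 0
X(c) = 1
D(u) = -4
((17 - 2) - Y)*((-3)**3 + D(X(3))) = ((17 - 2) - 1*0)*((-3)**3 - 4) = (15 + 0)*(-27 - 4) = 15*(-31) = -465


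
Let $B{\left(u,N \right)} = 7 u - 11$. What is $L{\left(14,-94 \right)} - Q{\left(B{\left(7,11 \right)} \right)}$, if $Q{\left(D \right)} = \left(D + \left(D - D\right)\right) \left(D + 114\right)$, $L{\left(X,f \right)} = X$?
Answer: $-5762$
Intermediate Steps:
$B{\left(u,N \right)} = -11 + 7 u$
$Q{\left(D \right)} = D \left(114 + D\right)$ ($Q{\left(D \right)} = \left(D + 0\right) \left(114 + D\right) = D \left(114 + D\right)$)
$L{\left(14,-94 \right)} - Q{\left(B{\left(7,11 \right)} \right)} = 14 - \left(-11 + 7 \cdot 7\right) \left(114 + \left(-11 + 7 \cdot 7\right)\right) = 14 - \left(-11 + 49\right) \left(114 + \left(-11 + 49\right)\right) = 14 - 38 \left(114 + 38\right) = 14 - 38 \cdot 152 = 14 - 5776 = -5762$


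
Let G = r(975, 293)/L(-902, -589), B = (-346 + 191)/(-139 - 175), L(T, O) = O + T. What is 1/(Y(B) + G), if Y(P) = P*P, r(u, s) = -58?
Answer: 147006636/41539843 ≈ 3.5389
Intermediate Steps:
B = 155/314 (B = -155/(-314) = -155*(-1/314) = 155/314 ≈ 0.49363)
G = 58/1491 (G = -58/(-589 - 902) = -58/(-1491) = -58*(-1/1491) = 58/1491 ≈ 0.038900)
Y(P) = P²
1/(Y(B) + G) = 1/((155/314)² + 58/1491) = 1/(24025/98596 + 58/1491) = 1/(41539843/147006636) = 147006636/41539843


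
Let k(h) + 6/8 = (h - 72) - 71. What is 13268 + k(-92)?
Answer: 52129/4 ≈ 13032.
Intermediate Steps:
k(h) = -575/4 + h (k(h) = -¾ + ((h - 72) - 71) = -¾ + ((-72 + h) - 71) = -¾ + (-143 + h) = -575/4 + h)
13268 + k(-92) = 13268 + (-575/4 - 92) = 13268 - 943/4 = 52129/4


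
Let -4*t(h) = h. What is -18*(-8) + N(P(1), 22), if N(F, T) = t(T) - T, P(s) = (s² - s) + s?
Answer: 233/2 ≈ 116.50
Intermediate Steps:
t(h) = -h/4
P(s) = s²
N(F, T) = -5*T/4 (N(F, T) = -T/4 - T = -5*T/4)
-18*(-8) + N(P(1), 22) = -18*(-8) - 5/4*22 = 144 - 55/2 = 233/2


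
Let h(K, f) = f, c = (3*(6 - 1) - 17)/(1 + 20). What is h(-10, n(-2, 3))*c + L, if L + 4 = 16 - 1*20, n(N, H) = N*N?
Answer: -176/21 ≈ -8.3810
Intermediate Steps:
c = -2/21 (c = (3*5 - 17)/21 = (15 - 17)*(1/21) = -2*1/21 = -2/21 ≈ -0.095238)
n(N, H) = N²
L = -8 (L = -4 + (16 - 1*20) = -4 + (16 - 20) = -4 - 4 = -8)
h(-10, n(-2, 3))*c + L = (-2)²*(-2/21) - 8 = 4*(-2/21) - 8 = -8/21 - 8 = -176/21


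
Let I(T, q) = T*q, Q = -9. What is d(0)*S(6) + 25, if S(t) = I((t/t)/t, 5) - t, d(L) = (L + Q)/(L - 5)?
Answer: 157/10 ≈ 15.700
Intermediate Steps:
d(L) = (-9 + L)/(-5 + L) (d(L) = (L - 9)/(L - 5) = (-9 + L)/(-5 + L))
S(t) = -t + 5/t (S(t) = ((t/t)/t)*5 - t = (1/t)*5 - t = 5/t - t = -t + 5/t)
d(0)*S(6) + 25 = ((-9 + 0)/(-5 + 0))*(-1*6 + 5/6) + 25 = (-9/(-5))*(-6 + 5*(⅙)) + 25 = (-⅕*(-9))*(-6 + ⅚) + 25 = (9/5)*(-31/6) + 25 = -93/10 + 25 = 157/10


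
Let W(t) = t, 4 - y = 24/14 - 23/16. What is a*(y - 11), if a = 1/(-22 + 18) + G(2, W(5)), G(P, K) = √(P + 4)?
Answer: 815/448 - 815*√6/112 ≈ -16.005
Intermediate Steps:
y = 417/112 (y = 4 - (24/14 - 23/16) = 4 - (24*(1/14) - 23*1/16) = 4 - (12/7 - 23/16) = 4 - 1*31/112 = 4 - 31/112 = 417/112 ≈ 3.7232)
G(P, K) = √(4 + P)
a = -¼ + √6 (a = 1/(-22 + 18) + √(4 + 2) = 1/(-4) + √6 = -¼ + √6 ≈ 2.1995)
a*(y - 11) = (-¼ + √6)*(417/112 - 11) = (-¼ + √6)*(-815/112) = 815/448 - 815*√6/112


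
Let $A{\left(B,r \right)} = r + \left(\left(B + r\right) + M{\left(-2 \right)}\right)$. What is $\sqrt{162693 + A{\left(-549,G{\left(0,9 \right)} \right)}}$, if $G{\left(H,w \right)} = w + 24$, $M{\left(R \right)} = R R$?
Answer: $\sqrt{162214} \approx 402.76$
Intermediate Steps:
$M{\left(R \right)} = R^{2}$
$G{\left(H,w \right)} = 24 + w$
$A{\left(B,r \right)} = 4 + B + 2 r$ ($A{\left(B,r \right)} = r + \left(\left(B + r\right) + \left(-2\right)^{2}\right) = r + \left(\left(B + r\right) + 4\right) = r + \left(4 + B + r\right) = 4 + B + 2 r$)
$\sqrt{162693 + A{\left(-549,G{\left(0,9 \right)} \right)}} = \sqrt{162693 + \left(4 - 549 + 2 \left(24 + 9\right)\right)} = \sqrt{162693 + \left(4 - 549 + 2 \cdot 33\right)} = \sqrt{162693 + \left(4 - 549 + 66\right)} = \sqrt{162693 - 479} = \sqrt{162214}$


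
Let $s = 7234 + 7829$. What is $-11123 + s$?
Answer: $3940$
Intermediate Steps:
$s = 15063$
$-11123 + s = -11123 + 15063 = 3940$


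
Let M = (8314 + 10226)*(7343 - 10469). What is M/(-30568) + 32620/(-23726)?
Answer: 85879242305/45328523 ≈ 1894.6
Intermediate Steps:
M = -57956040 (M = 18540*(-3126) = -57956040)
M/(-30568) + 32620/(-23726) = -57956040/(-30568) + 32620/(-23726) = -57956040*(-1/30568) + 32620*(-1/23726) = 7244505/3821 - 16310/11863 = 85879242305/45328523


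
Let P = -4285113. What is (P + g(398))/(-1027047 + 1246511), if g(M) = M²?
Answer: -4126709/219464 ≈ -18.804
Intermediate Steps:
(P + g(398))/(-1027047 + 1246511) = (-4285113 + 398²)/(-1027047 + 1246511) = (-4285113 + 158404)/219464 = -4126709*1/219464 = -4126709/219464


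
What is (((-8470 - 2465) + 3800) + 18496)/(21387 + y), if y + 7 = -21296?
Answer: 541/4 ≈ 135.25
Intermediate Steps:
y = -21303 (y = -7 - 21296 = -21303)
(((-8470 - 2465) + 3800) + 18496)/(21387 + y) = (((-8470 - 2465) + 3800) + 18496)/(21387 - 21303) = ((-10935 + 3800) + 18496)/84 = (-7135 + 18496)*(1/84) = 11361*(1/84) = 541/4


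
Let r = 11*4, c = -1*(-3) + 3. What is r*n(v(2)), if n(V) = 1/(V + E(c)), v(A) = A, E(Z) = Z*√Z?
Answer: -22/53 + 66*√6/53 ≈ 2.6352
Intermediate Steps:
c = 6 (c = 3 + 3 = 6)
E(Z) = Z^(3/2)
r = 44
n(V) = 1/(V + 6*√6) (n(V) = 1/(V + 6^(3/2)) = 1/(V + 6*√6))
r*n(v(2)) = 44/(2 + 6*√6)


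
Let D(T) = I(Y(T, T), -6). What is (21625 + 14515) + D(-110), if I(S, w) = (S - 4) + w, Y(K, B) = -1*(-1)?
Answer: 36131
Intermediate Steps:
Y(K, B) = 1
I(S, w) = -4 + S + w (I(S, w) = (-4 + S) + w = -4 + S + w)
D(T) = -9 (D(T) = -4 + 1 - 6 = -9)
(21625 + 14515) + D(-110) = (21625 + 14515) - 9 = 36140 - 9 = 36131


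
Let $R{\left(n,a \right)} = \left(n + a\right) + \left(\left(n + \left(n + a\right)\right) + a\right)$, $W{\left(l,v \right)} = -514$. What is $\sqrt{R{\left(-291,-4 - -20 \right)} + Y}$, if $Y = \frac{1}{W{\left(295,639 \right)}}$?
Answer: $\frac{i \sqrt{217962214}}{514} \approx 28.723 i$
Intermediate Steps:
$R{\left(n,a \right)} = 3 a + 3 n$ ($R{\left(n,a \right)} = \left(a + n\right) + \left(\left(n + \left(a + n\right)\right) + a\right) = \left(a + n\right) + \left(\left(a + 2 n\right) + a\right) = \left(a + n\right) + \left(2 a + 2 n\right) = 3 a + 3 n$)
$Y = - \frac{1}{514}$ ($Y = \frac{1}{-514} = - \frac{1}{514} \approx -0.0019455$)
$\sqrt{R{\left(-291,-4 - -20 \right)} + Y} = \sqrt{\left(3 \left(-4 - -20\right) + 3 \left(-291\right)\right) - \frac{1}{514}} = \sqrt{\left(3 \left(-4 + 20\right) - 873\right) - \frac{1}{514}} = \sqrt{\left(3 \cdot 16 - 873\right) - \frac{1}{514}} = \sqrt{\left(48 - 873\right) - \frac{1}{514}} = \sqrt{-825 - \frac{1}{514}} = \sqrt{- \frac{424051}{514}} = \frac{i \sqrt{217962214}}{514}$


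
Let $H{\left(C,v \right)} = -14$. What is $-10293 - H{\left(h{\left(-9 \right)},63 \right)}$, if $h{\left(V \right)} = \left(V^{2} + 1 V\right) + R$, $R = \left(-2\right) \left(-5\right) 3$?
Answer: $-10279$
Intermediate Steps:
$R = 30$ ($R = 10 \cdot 3 = 30$)
$h{\left(V \right)} = 30 + V + V^{2}$ ($h{\left(V \right)} = \left(V^{2} + 1 V\right) + 30 = \left(V^{2} + V\right) + 30 = \left(V + V^{2}\right) + 30 = 30 + V + V^{2}$)
$-10293 - H{\left(h{\left(-9 \right)},63 \right)} = -10293 - -14 = -10293 + 14 = -10279$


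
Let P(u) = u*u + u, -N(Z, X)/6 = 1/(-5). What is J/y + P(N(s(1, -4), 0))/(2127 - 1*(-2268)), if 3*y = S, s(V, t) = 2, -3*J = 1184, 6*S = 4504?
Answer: -32510614/20619875 ≈ -1.5767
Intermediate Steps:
S = 2252/3 (S = (1/6)*4504 = 2252/3 ≈ 750.67)
J = -1184/3 (J = -1/3*1184 = -1184/3 ≈ -394.67)
y = 2252/9 (y = (1/3)*(2252/3) = 2252/9 ≈ 250.22)
N(Z, X) = 6/5 (N(Z, X) = -6/(-5) = -6*(-1/5) = 6/5)
P(u) = u + u**2 (P(u) = u**2 + u = u + u**2)
J/y + P(N(s(1, -4), 0))/(2127 - 1*(-2268)) = -1184/(3*2252/9) + (6*(1 + 6/5)/5)/(2127 - 1*(-2268)) = -1184/3*9/2252 + ((6/5)*(11/5))/(2127 + 2268) = -888/563 + (66/25)/4395 = -888/563 + (66/25)*(1/4395) = -888/563 + 22/36625 = -32510614/20619875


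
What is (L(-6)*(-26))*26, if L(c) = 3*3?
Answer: -6084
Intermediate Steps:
L(c) = 9
(L(-6)*(-26))*26 = (9*(-26))*26 = -234*26 = -6084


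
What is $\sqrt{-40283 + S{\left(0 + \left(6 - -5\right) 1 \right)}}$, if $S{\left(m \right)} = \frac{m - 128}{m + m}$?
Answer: $\frac{i \sqrt{19499546}}{22} \approx 200.72 i$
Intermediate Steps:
$S{\left(m \right)} = \frac{-128 + m}{2 m}$
$\sqrt{-40283 + S{\left(0 + \left(6 - -5\right) 1 \right)}} = \sqrt{-40283 + \frac{-128 + \left(0 + \left(6 - -5\right) 1\right)}{2 \left(0 + \left(6 - -5\right) 1\right)}} = \sqrt{-40283 + \frac{-128 + \left(0 + \left(6 + 5\right) 1\right)}{2 \left(0 + \left(6 + 5\right) 1\right)}} = \sqrt{-40283 + \frac{-128 + \left(0 + 11 \cdot 1\right)}{2 \left(0 + 11 \cdot 1\right)}} = \sqrt{-40283 + \frac{-128 + \left(0 + 11\right)}{2 \left(0 + 11\right)}} = \sqrt{-40283 + \frac{-128 + 11}{2 \cdot 11}} = \sqrt{-40283 + \frac{1}{2} \cdot \frac{1}{11} \left(-117\right)} = \sqrt{-40283 - \frac{117}{22}} = \sqrt{- \frac{886343}{22}} = \frac{i \sqrt{19499546}}{22}$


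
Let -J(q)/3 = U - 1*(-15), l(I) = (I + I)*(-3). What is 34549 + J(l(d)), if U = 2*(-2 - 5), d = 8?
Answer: 34546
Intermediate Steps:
l(I) = -6*I (l(I) = (2*I)*(-3) = -6*I)
U = -14 (U = 2*(-7) = -14)
J(q) = -3 (J(q) = -3*(-14 - 1*(-15)) = -3*(-14 + 15) = -3*1 = -3)
34549 + J(l(d)) = 34549 - 3 = 34546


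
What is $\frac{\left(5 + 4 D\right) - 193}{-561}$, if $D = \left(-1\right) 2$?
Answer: $\frac{196}{561} \approx 0.34938$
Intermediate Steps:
$D = -2$
$\frac{\left(5 + 4 D\right) - 193}{-561} = \frac{\left(5 + 4 \left(-2\right)\right) - 193}{-561} = \left(\left(5 - 8\right) - 193\right) \left(- \frac{1}{561}\right) = \left(-3 - 193\right) \left(- \frac{1}{561}\right) = \left(-196\right) \left(- \frac{1}{561}\right) = \frac{196}{561}$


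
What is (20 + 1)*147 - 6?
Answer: 3081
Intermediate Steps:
(20 + 1)*147 - 6 = 21*147 - 6 = 3087 - 6 = 3081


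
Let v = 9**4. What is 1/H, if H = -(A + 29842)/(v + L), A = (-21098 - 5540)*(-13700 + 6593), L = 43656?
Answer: -50217/189346108 ≈ -0.00026521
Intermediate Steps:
v = 6561
A = 189316266 (A = -26638*(-7107) = 189316266)
H = -189346108/50217 (H = -(189316266 + 29842)/(6561 + 43656) = -189346108/50217 ≈ -3770.6)
1/H = 1/(-189346108/50217) = -50217/189346108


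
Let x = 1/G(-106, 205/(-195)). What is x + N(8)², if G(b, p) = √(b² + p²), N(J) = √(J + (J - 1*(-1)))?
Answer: 17 + 39*√17091637/17091637 ≈ 17.009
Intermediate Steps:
N(J) = √(1 + 2*J) (N(J) = √(J + (J + 1)) = √(J + (1 + J)) = √(1 + 2*J))
x = 39*√17091637/17091637 (x = 1/(√((-106)² + (205/(-195))²)) = 1/(√(11236 + (205*(-1/195))²)) = 1/(√(11236 + (-41/39)²)) = 1/(√(11236 + 1681/1521)) = 1/(√(17091637/1521)) = 1/(√17091637/39) = 39*√17091637/17091637 ≈ 0.0094335)
x + N(8)² = 39*√17091637/17091637 + (√(1 + 2*8))² = 39*√17091637/17091637 + (√(1 + 16))² = 39*√17091637/17091637 + (√17)² = 39*√17091637/17091637 + 17 = 17 + 39*√17091637/17091637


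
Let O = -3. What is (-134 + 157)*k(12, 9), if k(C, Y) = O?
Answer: -69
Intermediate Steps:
k(C, Y) = -3
(-134 + 157)*k(12, 9) = (-134 + 157)*(-3) = 23*(-3) = -69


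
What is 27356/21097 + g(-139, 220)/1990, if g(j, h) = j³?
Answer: -56604065603/41983030 ≈ -1348.3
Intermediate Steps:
27356/21097 + g(-139, 220)/1990 = 27356/21097 + (-139)³/1990 = 27356*(1/21097) - 2685619*1/1990 = 27356/21097 - 2685619/1990 = -56604065603/41983030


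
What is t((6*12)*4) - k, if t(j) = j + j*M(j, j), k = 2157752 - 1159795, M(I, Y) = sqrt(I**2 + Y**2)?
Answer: -997669 + 82944*sqrt(2) ≈ -8.8037e+5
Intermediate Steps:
k = 997957
t(j) = j + j*sqrt(2)*sqrt(j**2) (t(j) = j + j*sqrt(j**2 + j**2) = j + j*sqrt(2*j**2) = j + j*(sqrt(2)*sqrt(j**2)) = j + j*sqrt(2)*sqrt(j**2))
t((6*12)*4) - k = ((6*12)*4)*(1 + sqrt(2)*sqrt(((6*12)*4)**2)) - 1*997957 = (72*4)*(1 + sqrt(2)*sqrt((72*4)**2)) - 997957 = 288*(1 + sqrt(2)*sqrt(288**2)) - 997957 = 288*(1 + sqrt(2)*sqrt(82944)) - 997957 = 288*(1 + sqrt(2)*288) - 997957 = 288*(1 + 288*sqrt(2)) - 997957 = (288 + 82944*sqrt(2)) - 997957 = -997669 + 82944*sqrt(2)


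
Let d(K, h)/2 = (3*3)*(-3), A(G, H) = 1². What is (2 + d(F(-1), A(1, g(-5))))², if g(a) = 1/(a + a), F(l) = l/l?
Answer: 2704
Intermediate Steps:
F(l) = 1
g(a) = 1/(2*a)
A(G, H) = 1
d(K, h) = -54 (d(K, h) = 2*((3*3)*(-3)) = 2*(9*(-3)) = 2*(-27) = -54)
(2 + d(F(-1), A(1, g(-5))))² = (2 - 54)² = (-52)² = 2704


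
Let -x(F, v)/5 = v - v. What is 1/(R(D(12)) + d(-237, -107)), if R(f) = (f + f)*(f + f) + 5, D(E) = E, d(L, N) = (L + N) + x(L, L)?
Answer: 1/237 ≈ 0.0042194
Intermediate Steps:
x(F, v) = 0 (x(F, v) = -5*(v - v) = -5*0 = 0)
d(L, N) = L + N (d(L, N) = (L + N) + 0 = L + N)
R(f) = 5 + 4*f**2 (R(f) = (2*f)*(2*f) + 5 = 4*f**2 + 5 = 5 + 4*f**2)
1/(R(D(12)) + d(-237, -107)) = 1/((5 + 4*12**2) + (-237 - 107)) = 1/((5 + 4*144) - 344) = 1/((5 + 576) - 344) = 1/(581 - 344) = 1/237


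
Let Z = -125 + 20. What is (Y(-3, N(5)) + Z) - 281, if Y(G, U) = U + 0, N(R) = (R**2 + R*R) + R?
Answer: -331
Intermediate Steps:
N(R) = R + 2*R**2 (N(R) = (R**2 + R**2) + R = 2*R**2 + R = R + 2*R**2)
Y(G, U) = U
Z = -105
(Y(-3, N(5)) + Z) - 281 = (5*(1 + 2*5) - 105) - 281 = (5*(1 + 10) - 105) - 281 = (5*11 - 105) - 281 = (55 - 105) - 281 = -50 - 281 = -331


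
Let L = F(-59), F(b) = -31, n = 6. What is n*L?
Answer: -186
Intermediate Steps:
L = -31
n*L = 6*(-31) = -186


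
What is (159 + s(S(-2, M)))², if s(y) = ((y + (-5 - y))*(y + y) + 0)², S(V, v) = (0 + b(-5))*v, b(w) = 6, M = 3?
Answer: 1060088481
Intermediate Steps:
S(V, v) = 6*v (S(V, v) = (0 + 6)*v = 6*v)
s(y) = 100*y² (s(y) = (-10*y + 0)² = (-10*y)² = 100*y²)
(159 + s(S(-2, M)))² = (159 + 100*(6*3)²)² = (159 + 100*18²)² = (159 + 100*324)² = (159 + 32400)² = 32559² = 1060088481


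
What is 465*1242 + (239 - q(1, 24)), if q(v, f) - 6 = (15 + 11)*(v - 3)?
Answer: 577815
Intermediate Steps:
q(v, f) = -72 + 26*v (q(v, f) = 6 + (15 + 11)*(v - 3) = 6 + 26*(-3 + v) = 6 + (-78 + 26*v) = -72 + 26*v)
465*1242 + (239 - q(1, 24)) = 465*1242 + (239 - (-72 + 26*1)) = 577530 + (239 - (-72 + 26)) = 577530 + (239 - 1*(-46)) = 577530 + (239 + 46) = 577530 + 285 = 577815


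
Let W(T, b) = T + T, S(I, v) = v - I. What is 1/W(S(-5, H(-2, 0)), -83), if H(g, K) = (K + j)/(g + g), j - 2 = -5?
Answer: 2/23 ≈ 0.086957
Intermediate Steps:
j = -3 (j = 2 - 5 = -3)
H(g, K) = (-3 + K)/(2*g) (H(g, K) = (K - 3)/(g + g) = (-3 + K)/((2*g)) = (-3 + K)*(1/(2*g)) = (-3 + K)/(2*g))
W(T, b) = 2*T
1/W(S(-5, H(-2, 0)), -83) = 1/(2*((½)*(-3 + 0)/(-2) - 1*(-5))) = 1/(2*((½)*(-½)*(-3) + 5)) = 1/(2*(¾ + 5)) = 1/(2*(23/4)) = 1/(23/2) = 2/23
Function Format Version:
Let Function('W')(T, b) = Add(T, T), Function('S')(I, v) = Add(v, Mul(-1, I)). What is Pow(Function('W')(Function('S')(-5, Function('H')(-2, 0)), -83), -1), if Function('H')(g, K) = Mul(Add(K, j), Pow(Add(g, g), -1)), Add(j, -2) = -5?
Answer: Rational(2, 23) ≈ 0.086957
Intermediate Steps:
j = -3 (j = Add(2, -5) = -3)
Function('H')(g, K) = Mul(Rational(1, 2), Pow(g, -1), Add(-3, K)) (Function('H')(g, K) = Mul(Add(K, -3), Pow(Add(g, g), -1)) = Mul(Add(-3, K), Pow(Mul(2, g), -1)) = Mul(Add(-3, K), Mul(Rational(1, 2), Pow(g, -1))) = Mul(Rational(1, 2), Pow(g, -1), Add(-3, K)))
Function('W')(T, b) = Mul(2, T)
Pow(Function('W')(Function('S')(-5, Function('H')(-2, 0)), -83), -1) = Pow(Mul(2, Add(Mul(Rational(1, 2), Pow(-2, -1), Add(-3, 0)), Mul(-1, -5))), -1) = Pow(Mul(2, Add(Mul(Rational(1, 2), Rational(-1, 2), -3), 5)), -1) = Pow(Mul(2, Add(Rational(3, 4), 5)), -1) = Pow(Mul(2, Rational(23, 4)), -1) = Pow(Rational(23, 2), -1) = Rational(2, 23)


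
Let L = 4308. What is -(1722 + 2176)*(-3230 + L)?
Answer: -4202044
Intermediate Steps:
-(1722 + 2176)*(-3230 + L) = -(1722 + 2176)*(-3230 + 4308) = -3898*1078 = -1*4202044 = -4202044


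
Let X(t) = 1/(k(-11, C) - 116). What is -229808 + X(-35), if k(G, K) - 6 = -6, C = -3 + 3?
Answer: -26657729/116 ≈ -2.2981e+5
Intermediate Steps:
C = 0
k(G, K) = 0 (k(G, K) = 6 - 6 = 0)
X(t) = -1/116 (X(t) = 1/(0 - 116) = 1/(-116) = -1/116)
-229808 + X(-35) = -229808 - 1/116 = -26657729/116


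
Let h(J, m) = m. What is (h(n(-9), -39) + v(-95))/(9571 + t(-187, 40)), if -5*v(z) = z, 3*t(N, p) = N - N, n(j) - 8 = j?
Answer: -20/9571 ≈ -0.0020896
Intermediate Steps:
n(j) = 8 + j
t(N, p) = 0 (t(N, p) = (N - N)/3 = (⅓)*0 = 0)
v(z) = -z/5
(h(n(-9), -39) + v(-95))/(9571 + t(-187, 40)) = (-39 - ⅕*(-95))/(9571 + 0) = (-39 + 19)/9571 = -20*1/9571 = -20/9571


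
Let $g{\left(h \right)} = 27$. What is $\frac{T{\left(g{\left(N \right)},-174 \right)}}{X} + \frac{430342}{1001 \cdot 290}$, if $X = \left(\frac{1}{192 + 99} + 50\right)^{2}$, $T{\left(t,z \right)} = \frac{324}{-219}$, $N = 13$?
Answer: $\frac{302222099336893}{203947288689235} \approx 1.4819$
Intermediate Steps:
$T{\left(t,z \right)} = - \frac{108}{73}$ ($T{\left(t,z \right)} = 324 \left(- \frac{1}{219}\right) = - \frac{108}{73}$)
$X = \frac{211731601}{84681}$ ($X = \left(\frac{1}{291} + 50\right)^{2} = \left(\frac{14551}{291}\right)^{2} = \frac{211731601}{84681} \approx 2500.3$)
$\frac{T{\left(g{\left(N \right)},-174 \right)}}{X} + \frac{430342}{1001 \cdot 290} = - \frac{108}{73 \cdot \frac{211731601}{84681}} + \frac{430342}{1001 \cdot 290} = \left(- \frac{108}{73}\right) \frac{84681}{211731601} + \frac{430342}{290290} = - \frac{9145548}{15456406873} + 430342 \cdot \frac{1}{290290} = - \frac{9145548}{15456406873} + \frac{19561}{13195} = \frac{302222099336893}{203947288689235}$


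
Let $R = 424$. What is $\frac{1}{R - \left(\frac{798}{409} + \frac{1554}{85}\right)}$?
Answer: $\frac{34765}{14036944} \approx 0.0024767$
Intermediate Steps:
$\frac{1}{R - \left(\frac{798}{409} + \frac{1554}{85}\right)} = \frac{1}{424 - \left(\frac{798}{409} + \frac{1554}{85}\right)} = \frac{1}{424 - \frac{703416}{34765}} = \frac{1}{\frac{14036944}{34765}} = \frac{34765}{14036944}$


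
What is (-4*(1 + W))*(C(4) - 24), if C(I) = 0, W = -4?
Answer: -288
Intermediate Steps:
(-4*(1 + W))*(C(4) - 24) = (-4*(1 - 4))*(0 - 24) = -4*(-3)*(-24) = 12*(-24) = -288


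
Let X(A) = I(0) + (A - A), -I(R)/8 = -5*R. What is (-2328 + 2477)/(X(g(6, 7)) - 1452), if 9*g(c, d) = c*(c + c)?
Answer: -149/1452 ≈ -0.10262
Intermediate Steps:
I(R) = 40*R (I(R) = -(-40)*R = 40*R)
g(c, d) = 2*c²/9 (g(c, d) = (c*(c + c))/9 = (c*(2*c))/9 = (2*c²)/9 = 2*c²/9)
X(A) = 0 (X(A) = 40*0 + (A - A) = 0 + 0 = 0)
(-2328 + 2477)/(X(g(6, 7)) - 1452) = (-2328 + 2477)/(0 - 1452) = 149/(-1452) = 149*(-1/1452) = -149/1452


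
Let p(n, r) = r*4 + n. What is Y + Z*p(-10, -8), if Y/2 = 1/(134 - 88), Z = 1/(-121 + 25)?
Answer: 177/368 ≈ 0.48098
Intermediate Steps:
p(n, r) = n + 4*r (p(n, r) = 4*r + n = n + 4*r)
Z = -1/96 (Z = 1/(-96) = -1/96 ≈ -0.010417)
Y = 1/23 (Y = 2/(134 - 88) = 2/46 = 2*(1/46) = 1/23 ≈ 0.043478)
Y + Z*p(-10, -8) = 1/23 - (-10 + 4*(-8))/96 = 1/23 - (-10 - 32)/96 = 1/23 - 1/96*(-42) = 1/23 + 7/16 = 177/368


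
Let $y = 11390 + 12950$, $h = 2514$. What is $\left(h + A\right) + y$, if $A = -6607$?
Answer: $20247$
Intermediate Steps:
$y = 24340$
$\left(h + A\right) + y = \left(2514 - 6607\right) + 24340 = -4093 + 24340 = 20247$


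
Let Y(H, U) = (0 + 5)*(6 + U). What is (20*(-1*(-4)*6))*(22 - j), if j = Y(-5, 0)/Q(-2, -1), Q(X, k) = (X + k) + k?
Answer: 14160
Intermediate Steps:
Y(H, U) = 30 + 5*U (Y(H, U) = 5*(6 + U) = 30 + 5*U)
Q(X, k) = X + 2*k
j = -15/2 (j = (30 + 5*0)/(-2 + 2*(-1)) = (30 + 0)/(-2 - 2) = 30/(-4) = 30*(-¼) = -15/2 ≈ -7.5000)
(20*(-1*(-4)*6))*(22 - j) = (20*(-1*(-4)*6))*(22 - 1*(-15/2)) = (20*(4*6))*(22 + 15/2) = (20*24)*(59/2) = 480*(59/2) = 14160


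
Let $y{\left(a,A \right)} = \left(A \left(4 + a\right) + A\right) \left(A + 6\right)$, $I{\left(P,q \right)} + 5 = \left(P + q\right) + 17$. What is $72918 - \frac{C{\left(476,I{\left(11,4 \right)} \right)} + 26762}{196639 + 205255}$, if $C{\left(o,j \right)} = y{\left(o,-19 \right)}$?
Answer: $\frac{29305161123}{401894} \approx 72918.0$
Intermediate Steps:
$I{\left(P,q \right)} = 12 + P + q$ ($I{\left(P,q \right)} = -5 + \left(\left(P + q\right) + 17\right) = -5 + \left(17 + P + q\right) = 12 + P + q$)
$y{\left(a,A \right)} = \left(6 + A\right) \left(A + A \left(4 + a\right)\right)$ ($y{\left(a,A \right)} = \left(A + A \left(4 + a\right)\right) \left(6 + A\right) = \left(6 + A\right) \left(A + A \left(4 + a\right)\right)$)
$C{\left(o,j \right)} = 1235 + 247 o$ ($C{\left(o,j \right)} = - 19 \left(30 + 5 \left(-19\right) + 6 o - 19 o\right) = - 19 \left(30 - 95 + 6 o - 19 o\right) = - 19 \left(-65 - 13 o\right) = 1235 + 247 o$)
$72918 - \frac{C{\left(476,I{\left(11,4 \right)} \right)} + 26762}{196639 + 205255} = 72918 - \frac{\left(1235 + 247 \cdot 476\right) + 26762}{196639 + 205255} = 72918 - \frac{\left(1235 + 117572\right) + 26762}{401894} = 72918 - \left(118807 + 26762\right) \frac{1}{401894} = 72918 - 145569 \cdot \frac{1}{401894} = 72918 - \frac{145569}{401894} = \frac{29305161123}{401894}$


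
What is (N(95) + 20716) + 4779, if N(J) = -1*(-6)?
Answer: 25501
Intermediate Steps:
N(J) = 6
(N(95) + 20716) + 4779 = (6 + 20716) + 4779 = 20722 + 4779 = 25501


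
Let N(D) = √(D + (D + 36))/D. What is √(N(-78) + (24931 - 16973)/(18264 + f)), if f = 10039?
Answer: √(342582851754 - 31241332551*I*√30)/1103817 ≈ 0.54565 - 0.12869*I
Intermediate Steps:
N(D) = √(36 + 2*D)/D (N(D) = √(D + (36 + D))/D = √(36 + 2*D)/D)
√(N(-78) + (24931 - 16973)/(18264 + f)) = √(√(36 + 2*(-78))/(-78) + (24931 - 16973)/(18264 + 10039)) = √(-√(36 - 156)/78 + 7958/28303) = √(-I*√30/39 + 7958*(1/28303)) = √(-I*√30/39 + 7958/28303) = √(7958/28303 - I*√30/39)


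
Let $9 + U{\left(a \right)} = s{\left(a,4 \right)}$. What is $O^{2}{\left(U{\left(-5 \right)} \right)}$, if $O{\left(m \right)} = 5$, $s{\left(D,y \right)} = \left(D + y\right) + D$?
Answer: $25$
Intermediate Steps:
$s{\left(D,y \right)} = y + 2 D$
$U{\left(a \right)} = -5 + 2 a$ ($U{\left(a \right)} = -9 + \left(4 + 2 a\right) = -5 + 2 a$)
$O^{2}{\left(U{\left(-5 \right)} \right)} = 5^{2} = 25$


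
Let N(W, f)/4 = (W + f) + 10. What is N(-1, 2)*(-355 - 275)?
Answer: -27720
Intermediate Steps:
N(W, f) = 40 + 4*W + 4*f (N(W, f) = 4*((W + f) + 10) = 4*(10 + W + f) = 40 + 4*W + 4*f)
N(-1, 2)*(-355 - 275) = (40 + 4*(-1) + 4*2)*(-355 - 275) = (40 - 4 + 8)*(-630) = 44*(-630) = -27720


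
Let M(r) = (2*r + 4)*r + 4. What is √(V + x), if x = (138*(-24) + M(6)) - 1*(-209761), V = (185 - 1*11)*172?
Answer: √236477 ≈ 486.29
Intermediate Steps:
M(r) = 4 + r*(4 + 2*r) (M(r) = (4 + 2*r)*r + 4 = r*(4 + 2*r) + 4 = 4 + r*(4 + 2*r))
V = 29928 (V = (185 - 11)*172 = 174*172 = 29928)
x = 206549 (x = (138*(-24) + (4 + 2*6² + 4*6)) - 1*(-209761) = (-3312 + (4 + 2*36 + 24)) + 209761 = (-3312 + (4 + 72 + 24)) + 209761 = (-3312 + 100) + 209761 = -3212 + 209761 = 206549)
√(V + x) = √(29928 + 206549) = √236477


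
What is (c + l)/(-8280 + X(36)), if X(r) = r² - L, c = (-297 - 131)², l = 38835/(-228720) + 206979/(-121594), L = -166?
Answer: -169815814645375/6320508648608 ≈ -26.867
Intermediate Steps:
l = -1735411329/927032656 (l = 38835*(-1/228720) + 206979*(-1/121594) = -2589/15248 - 206979/121594 = -1735411329/927032656 ≈ -1.8720)
c = 183184 (c = (-428)² = 183184)
X(r) = 166 + r² (X(r) = r² - 1*(-166) = r² + 166 = 166 + r²)
(c + l)/(-8280 + X(36)) = (183184 - 1735411329/927032656)/(-8280 + (166 + 36²)) = 169815814645375/(927032656*(-8280 + (166 + 1296))) = 169815814645375/(927032656*(-8280 + 1462)) = (169815814645375/927032656)/(-6818) = (169815814645375/927032656)*(-1/6818) = -169815814645375/6320508648608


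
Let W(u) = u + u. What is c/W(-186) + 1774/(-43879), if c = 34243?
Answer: -1503208525/16322988 ≈ -92.092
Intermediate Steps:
W(u) = 2*u
c/W(-186) + 1774/(-43879) = 34243/((2*(-186))) + 1774/(-43879) = 34243/(-372) + 1774*(-1/43879) = 34243*(-1/372) - 1774/43879 = -34243/372 - 1774/43879 = -1503208525/16322988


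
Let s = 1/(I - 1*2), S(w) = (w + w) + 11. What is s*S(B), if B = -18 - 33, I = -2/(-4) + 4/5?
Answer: 130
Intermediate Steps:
I = 13/10 (I = -2*(-¼) + 4*(⅕) = ½ + ⅘ = 13/10 ≈ 1.3000)
B = -51
S(w) = 11 + 2*w (S(w) = 2*w + 11 = 11 + 2*w)
s = -10/7 (s = 1/(13/10 - 1*2) = 1/(13/10 - 2) = 1/(-7/10) = -10/7 ≈ -1.4286)
s*S(B) = -10*(11 + 2*(-51))/7 = -10*(11 - 102)/7 = -10/7*(-91) = 130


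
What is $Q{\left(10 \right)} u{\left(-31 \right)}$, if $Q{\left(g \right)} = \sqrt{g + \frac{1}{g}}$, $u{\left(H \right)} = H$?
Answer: $- \frac{31 \sqrt{1010}}{10} \approx -98.52$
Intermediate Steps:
$Q{\left(10 \right)} u{\left(-31 \right)} = \sqrt{10 + \frac{1}{10}} \left(-31\right) = \sqrt{\frac{101}{10}} \left(-31\right) = \frac{\sqrt{1010}}{10} \left(-31\right) = - \frac{31 \sqrt{1010}}{10}$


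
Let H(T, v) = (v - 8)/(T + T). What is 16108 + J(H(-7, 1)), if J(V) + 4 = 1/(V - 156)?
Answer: 5008342/311 ≈ 16104.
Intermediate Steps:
H(T, v) = (-8 + v)/(2*T) (H(T, v) = (-8 + v)/((2*T)) = (-8 + v)*(1/(2*T)) = (-8 + v)/(2*T))
J(V) = -4 + 1/(-156 + V) (J(V) = -4 + 1/(V - 156) = -4 + 1/(-156 + V))
16108 + J(H(-7, 1)) = 16108 + (625 - 2*(-8 + 1)/(-7))/(-156 + (½)*(-8 + 1)/(-7)) = 16108 + (625 - 2*(-1)*(-7)/7)/(-156 + (½)*(-⅐)*(-7)) = 16108 + (625 - 4*½)/(-156 + ½) = 16108 + (625 - 2)/(-311/2) = 16108 - 2/311*623 = 16108 - 1246/311 = 5008342/311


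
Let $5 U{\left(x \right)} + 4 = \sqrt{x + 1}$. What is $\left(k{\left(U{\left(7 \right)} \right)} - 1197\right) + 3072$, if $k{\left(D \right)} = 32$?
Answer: $1907$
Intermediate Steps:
$U{\left(x \right)} = - \frac{4}{5} + \frac{\sqrt{1 + x}}{5}$ ($U{\left(x \right)} = - \frac{4}{5} + \frac{\sqrt{x + 1}}{5} = - \frac{4}{5} + \frac{\sqrt{1 + x}}{5}$)
$\left(k{\left(U{\left(7 \right)} \right)} - 1197\right) + 3072 = \left(32 - 1197\right) + 3072 = -1165 + 3072 = 1907$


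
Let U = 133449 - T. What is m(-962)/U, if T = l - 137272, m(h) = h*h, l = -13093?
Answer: 462722/141907 ≈ 3.2607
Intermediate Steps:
m(h) = h²
T = -150365 (T = -13093 - 137272 = -150365)
U = 283814 (U = 133449 - 1*(-150365) = 133449 + 150365 = 283814)
m(-962)/U = (-962)²/283814 = 925444*(1/283814) = 462722/141907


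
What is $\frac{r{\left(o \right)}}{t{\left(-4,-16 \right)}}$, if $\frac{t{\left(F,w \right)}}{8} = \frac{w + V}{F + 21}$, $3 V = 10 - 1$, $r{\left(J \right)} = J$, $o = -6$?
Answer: $\frac{51}{52} \approx 0.98077$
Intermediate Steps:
$V = 3$ ($V = \frac{10 - 1}{3} = \frac{1}{3} \cdot 9 = 3$)
$t{\left(F,w \right)} = \frac{8 \left(3 + w\right)}{21 + F}$ ($t{\left(F,w \right)} = 8 \frac{w + 3}{F + 21} = 8 \frac{3 + w}{21 + F} = \frac{8 \left(3 + w\right)}{21 + F}$)
$\frac{r{\left(o \right)}}{t{\left(-4,-16 \right)}} = - \frac{6}{8 \frac{1}{21 - 4} \left(3 - 16\right)} = - \frac{6}{8 \cdot \frac{1}{17} \left(-13\right)} = - \frac{6}{- \frac{104}{17}} = \left(-6\right) \left(- \frac{17}{104}\right) = \frac{51}{52}$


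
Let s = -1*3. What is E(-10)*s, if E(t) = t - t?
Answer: 0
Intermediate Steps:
E(t) = 0
s = -3
E(-10)*s = 0*(-3) = 0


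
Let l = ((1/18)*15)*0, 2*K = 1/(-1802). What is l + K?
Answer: -1/3604 ≈ -0.00027747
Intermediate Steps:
K = -1/3604 (K = (1/2)/(-1802) = (1/2)*(-1/1802) = -1/3604 ≈ -0.00027747)
l = 0 (l = ((1*(1/18))*15)*0 = ((1/18)*15)*0 = (5/6)*0 = 0)
l + K = 0 - 1/3604 = -1/3604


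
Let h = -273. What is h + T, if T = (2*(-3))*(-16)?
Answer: -177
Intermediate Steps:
T = 96 (T = -6*(-16) = 96)
h + T = -273 + 96 = -177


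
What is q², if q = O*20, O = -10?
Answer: 40000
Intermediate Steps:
q = -200 (q = -10*20 = -200)
q² = (-200)² = 40000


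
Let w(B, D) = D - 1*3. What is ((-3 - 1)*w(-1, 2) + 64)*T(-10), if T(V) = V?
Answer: -680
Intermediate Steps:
w(B, D) = -3 + D (w(B, D) = D - 3 = -3 + D)
((-3 - 1)*w(-1, 2) + 64)*T(-10) = ((-3 - 1)*(-3 + 2) + 64)*(-10) = (-4*(-1) + 64)*(-10) = (4 + 64)*(-10) = 68*(-10) = -680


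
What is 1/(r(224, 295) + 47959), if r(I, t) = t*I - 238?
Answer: 1/113801 ≈ 8.7873e-6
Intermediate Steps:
r(I, t) = -238 + I*t (r(I, t) = I*t - 238 = -238 + I*t)
1/(r(224, 295) + 47959) = 1/((-238 + 224*295) + 47959) = 1/((-238 + 66080) + 47959) = 1/(65842 + 47959) = 1/113801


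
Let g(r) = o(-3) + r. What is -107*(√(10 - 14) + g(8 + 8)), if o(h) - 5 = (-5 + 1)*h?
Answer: -3531 - 214*I ≈ -3531.0 - 214.0*I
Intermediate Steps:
o(h) = 5 - 4*h (o(h) = 5 + (-5 + 1)*h = 5 - 4*h)
g(r) = 17 + r (g(r) = (5 - 4*(-3)) + r = (5 + 12) + r = 17 + r)
-107*(√(10 - 14) + g(8 + 8)) = -107*(√(10 - 14) + (17 + (8 + 8))) = -107*(√(-4) + (17 + 16)) = -107*(2*I + 33) = -107*(33 + 2*I) = -3531 - 214*I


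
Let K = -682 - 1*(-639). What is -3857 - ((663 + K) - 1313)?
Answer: -3164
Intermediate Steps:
K = -43 (K = -682 + 639 = -43)
-3857 - ((663 + K) - 1313) = -3857 - ((663 - 43) - 1313) = -3857 - (620 - 1313) = -3857 - 1*(-693) = -3857 + 693 = -3164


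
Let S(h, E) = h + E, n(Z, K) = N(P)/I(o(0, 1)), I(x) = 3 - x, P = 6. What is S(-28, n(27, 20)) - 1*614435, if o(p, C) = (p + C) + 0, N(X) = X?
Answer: -614460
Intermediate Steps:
o(p, C) = C + p (o(p, C) = (C + p) + 0 = C + p)
n(Z, K) = 3 (n(Z, K) = 6/(3 - (1 + 0)) = 6/(3 - 1*1) = 6/(3 - 1) = 6/2 = 6*(½) = 3)
S(h, E) = E + h
S(-28, n(27, 20)) - 1*614435 = (3 - 28) - 1*614435 = -25 - 614435 = -614460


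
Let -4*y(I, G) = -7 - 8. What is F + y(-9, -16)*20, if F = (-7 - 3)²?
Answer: 175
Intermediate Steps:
F = 100 (F = (-10)² = 100)
y(I, G) = 15/4 (y(I, G) = -(-7 - 8)/4 = -¼*(-15) = 15/4)
F + y(-9, -16)*20 = 100 + (15/4)*20 = 100 + 75 = 175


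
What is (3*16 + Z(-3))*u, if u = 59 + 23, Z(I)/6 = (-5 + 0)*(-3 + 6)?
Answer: -3444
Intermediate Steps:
Z(I) = -90 (Z(I) = 6*((-5 + 0)*(-3 + 6)) = 6*(-5*3) = 6*(-15) = -90)
u = 82
(3*16 + Z(-3))*u = (3*16 - 90)*82 = (48 - 90)*82 = -42*82 = -3444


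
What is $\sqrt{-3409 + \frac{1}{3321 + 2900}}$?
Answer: $\frac{2 i \sqrt{32982790187}}{6221} \approx 58.387 i$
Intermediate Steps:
$\sqrt{-3409 + \frac{1}{3321 + 2900}} = \sqrt{-3409 + \frac{1}{6221}} = \sqrt{- \frac{21207388}{6221}} = \frac{2 i \sqrt{32982790187}}{6221}$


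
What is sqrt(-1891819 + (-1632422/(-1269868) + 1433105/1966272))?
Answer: 5*I*sqrt(9402588362718966287998653)/11146901304 ≈ 1375.4*I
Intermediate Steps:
sqrt(-1891819 + (-1632422/(-1269868) + 1433105/1966272)) = sqrt(-1891819 + (-1632422*(-1/1269868) + 1433105*(1/1966272))) = sqrt(-1891819 + (816211/634934 + 1433105/1966272)) = sqrt(-1891819 + 1257409962731/624226473024) = sqrt(-1180922244559827925/624226473024) = 5*I*sqrt(9402588362718966287998653)/11146901304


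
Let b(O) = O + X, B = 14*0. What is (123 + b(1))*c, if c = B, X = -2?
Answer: 0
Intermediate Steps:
B = 0
b(O) = -2 + O (b(O) = O - 2 = -2 + O)
c = 0
(123 + b(1))*c = (123 + (-2 + 1))*0 = (123 - 1)*0 = 122*0 = 0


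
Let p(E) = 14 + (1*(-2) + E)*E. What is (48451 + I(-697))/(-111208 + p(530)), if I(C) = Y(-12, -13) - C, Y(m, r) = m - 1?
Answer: 49135/168646 ≈ 0.29135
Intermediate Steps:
p(E) = 14 + E*(-2 + E) (p(E) = 14 + (-2 + E)*E = 14 + E*(-2 + E))
Y(m, r) = -1 + m
I(C) = -13 - C (I(C) = (-1 - 12) - C = -13 - C)
(48451 + I(-697))/(-111208 + p(530)) = (48451 + (-13 - 1*(-697)))/(-111208 + (14 + 530² - 2*530)) = (48451 + (-13 + 697))/(-111208 + (14 + 280900 - 1060)) = (48451 + 684)/(-111208 + 279854) = 49135/168646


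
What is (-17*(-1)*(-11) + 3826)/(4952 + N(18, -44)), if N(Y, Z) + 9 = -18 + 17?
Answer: 3639/4942 ≈ 0.73634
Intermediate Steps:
N(Y, Z) = -10 (N(Y, Z) = -9 + (-18 + 17) = -9 - 1 = -10)
(-17*(-1)*(-11) + 3826)/(4952 + N(18, -44)) = (-17*(-1)*(-11) + 3826)/(4952 - 10) = (17*(-11) + 3826)/4942 = (-187 + 3826)*(1/4942) = 3639*(1/4942) = 3639/4942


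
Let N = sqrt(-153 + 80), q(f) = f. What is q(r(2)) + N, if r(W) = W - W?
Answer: I*sqrt(73) ≈ 8.544*I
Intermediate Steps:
r(W) = 0
N = I*sqrt(73) (N = sqrt(-73) = I*sqrt(73) ≈ 8.544*I)
q(r(2)) + N = 0 + I*sqrt(73) = I*sqrt(73)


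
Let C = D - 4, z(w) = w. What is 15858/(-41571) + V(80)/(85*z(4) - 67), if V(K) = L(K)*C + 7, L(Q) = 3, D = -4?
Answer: -559549/1260987 ≈ -0.44374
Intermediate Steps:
C = -8 (C = -4 - 4 = -8)
V(K) = -17 (V(K) = 3*(-8) + 7 = -24 + 7 = -17)
15858/(-41571) + V(80)/(85*z(4) - 67) = 15858/(-41571) - 17/(85*4 - 67) = 15858*(-1/41571) - 17/(340 - 67) = -1762/4619 - 17/273 = -559549/1260987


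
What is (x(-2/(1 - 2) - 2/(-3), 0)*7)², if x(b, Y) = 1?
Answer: 49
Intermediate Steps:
(x(-2/(1 - 2) - 2/(-3), 0)*7)² = (1*7)² = 7² = 49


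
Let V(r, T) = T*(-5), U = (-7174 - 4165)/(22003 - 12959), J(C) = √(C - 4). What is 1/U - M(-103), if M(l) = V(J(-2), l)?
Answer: -344037/667 ≈ -515.80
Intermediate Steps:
J(C) = √(-4 + C)
U = -667/532 (U = -11339/9044 = -11339*1/9044 = -667/532 ≈ -1.2538)
V(r, T) = -5*T
M(l) = -5*l
1/U - M(-103) = 1/(-667/532) - (-5)*(-103) = -532/667 - 1*515 = -532/667 - 515 = -344037/667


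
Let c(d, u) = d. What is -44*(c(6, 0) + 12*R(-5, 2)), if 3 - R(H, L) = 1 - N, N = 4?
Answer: -3432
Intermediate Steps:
R(H, L) = 6 (R(H, L) = 3 - (1 - 1*4) = 3 - (1 - 4) = 3 - 1*(-3) = 3 + 3 = 6)
-44*(c(6, 0) + 12*R(-5, 2)) = -44*(6 + 12*6) = -44*(6 + 72) = -44*78 = -3432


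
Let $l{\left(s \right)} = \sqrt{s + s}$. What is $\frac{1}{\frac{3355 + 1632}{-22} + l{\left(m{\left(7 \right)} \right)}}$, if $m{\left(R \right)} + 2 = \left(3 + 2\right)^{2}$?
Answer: $- \frac{109714}{24847905} - \frac{484 \sqrt{46}}{24847905} \approx -0.0045475$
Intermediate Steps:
$m{\left(R \right)} = 23$ ($m{\left(R \right)} = -2 + \left(3 + 2\right)^{2} = -2 + 5^{2} = -2 + 25 = 23$)
$l{\left(s \right)} = \sqrt{2} \sqrt{s}$ ($l{\left(s \right)} = \sqrt{2 s} = \sqrt{2} \sqrt{s}$)
$\frac{1}{\frac{3355 + 1632}{-22} + l{\left(m{\left(7 \right)} \right)}} = \frac{1}{\frac{3355 + 1632}{-22} + \sqrt{2} \sqrt{23}} = \frac{1}{4987 \left(- \frac{1}{22}\right) + \sqrt{46}} = \frac{1}{- \frac{4987}{22} + \sqrt{46}}$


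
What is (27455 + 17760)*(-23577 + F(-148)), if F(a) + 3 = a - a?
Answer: -1066169700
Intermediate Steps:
F(a) = -3 (F(a) = -3 + (a - a) = -3 + 0 = -3)
(27455 + 17760)*(-23577 + F(-148)) = (27455 + 17760)*(-23577 - 3) = 45215*(-23580) = -1066169700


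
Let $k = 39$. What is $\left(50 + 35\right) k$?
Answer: $3315$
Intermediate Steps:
$\left(50 + 35\right) k = \left(50 + 35\right) 39 = 85 \cdot 39 = 3315$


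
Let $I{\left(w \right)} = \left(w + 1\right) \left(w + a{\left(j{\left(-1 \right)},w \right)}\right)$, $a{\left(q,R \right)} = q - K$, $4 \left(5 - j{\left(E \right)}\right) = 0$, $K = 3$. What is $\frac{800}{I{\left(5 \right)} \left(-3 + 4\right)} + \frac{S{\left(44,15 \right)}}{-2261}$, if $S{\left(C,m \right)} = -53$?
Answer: $\frac{129359}{6783} \approx 19.071$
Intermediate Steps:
$j{\left(E \right)} = 5$ ($j{\left(E \right)} = 5 - 0 = 5 + 0 = 5$)
$a{\left(q,R \right)} = -3 + q$ ($a{\left(q,R \right)} = q - 3 = -3 + q$)
$I{\left(w \right)} = \left(1 + w\right) \left(2 + w\right)$ ($I{\left(w \right)} = \left(w + 1\right) \left(w + \left(-3 + 5\right)\right) = \left(1 + w\right) \left(w + 2\right) = \left(1 + w\right) \left(2 + w\right)$)
$\frac{800}{I{\left(5 \right)} \left(-3 + 4\right)} + \frac{S{\left(44,15 \right)}}{-2261} = \frac{800}{\left(2 + 5^{2} + 3 \cdot 5\right) \left(-3 + 4\right)} - \frac{53}{-2261} = \frac{800}{\left(2 + 25 + 15\right) 1} - - \frac{53}{2261} = \frac{800}{42 \cdot 1} + \frac{53}{2261} = \frac{800}{42} + \frac{53}{2261} = 800 \cdot \frac{1}{42} + \frac{53}{2261} = \frac{400}{21} + \frac{53}{2261} = \frac{129359}{6783}$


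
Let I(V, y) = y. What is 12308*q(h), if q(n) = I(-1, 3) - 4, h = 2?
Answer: -12308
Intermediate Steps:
q(n) = -1 (q(n) = 3 - 4 = -1)
12308*q(h) = 12308*(-1) = -12308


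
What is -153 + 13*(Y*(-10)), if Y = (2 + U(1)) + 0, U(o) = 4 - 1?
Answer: -803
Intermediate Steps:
U(o) = 3
Y = 5 (Y = (2 + 3) + 0 = 5 + 0 = 5)
-153 + 13*(Y*(-10)) = -153 + 13*(5*(-10)) = -153 + 13*(-50) = -153 - 650 = -803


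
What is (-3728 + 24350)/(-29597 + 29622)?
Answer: 20622/25 ≈ 824.88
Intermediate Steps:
(-3728 + 24350)/(-29597 + 29622) = 20622/25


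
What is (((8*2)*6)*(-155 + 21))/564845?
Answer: -12864/564845 ≈ -0.022774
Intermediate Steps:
(((8*2)*6)*(-155 + 21))/564845 = ((16*6)*(-134))*(1/564845) = (96*(-134))*(1/564845) = -12864*1/564845 = -12864/564845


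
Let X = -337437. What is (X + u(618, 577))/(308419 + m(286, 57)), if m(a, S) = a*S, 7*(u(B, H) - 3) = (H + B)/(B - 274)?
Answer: -812539877/781928168 ≈ -1.0391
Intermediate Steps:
u(B, H) = 3 + (B + H)/(7*(-274 + B)) (u(B, H) = 3 + ((H + B)/(B - 274))/7 = 3 + ((B + H)/(-274 + B))/7 = 3 + (B + H)/(7*(-274 + B)))
m(a, S) = S*a
(X + u(618, 577))/(308419 + m(286, 57)) = (-337437 + (-5754 + 577 + 22*618)/(7*(-274 + 618)))/(308419 + 57*286) = (-337437 + (⅐)*(-5754 + 577 + 13596)/344)/(308419 + 16302) = (-337437 + (⅐)*(1/344)*8419)/324721 = (-337437 + 8419/2408)*(1/324721) = -812539877/2408*1/324721 = -812539877/781928168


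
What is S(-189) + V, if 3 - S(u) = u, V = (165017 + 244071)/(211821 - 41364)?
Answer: 33136832/170457 ≈ 194.40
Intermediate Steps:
V = 409088/170457 ≈ 2.3999
S(u) = 3 - u
S(-189) + V = (3 - 1*(-189)) + 409088/170457 = (3 + 189) + 409088/170457 = 192 + 409088/170457 = 33136832/170457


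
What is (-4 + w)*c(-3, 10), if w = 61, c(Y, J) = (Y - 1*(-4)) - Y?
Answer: 228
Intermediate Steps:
c(Y, J) = 4 (c(Y, J) = (Y + 4) - Y = (4 + Y) - Y = 4)
(-4 + w)*c(-3, 10) = (-4 + 61)*4 = 57*4 = 228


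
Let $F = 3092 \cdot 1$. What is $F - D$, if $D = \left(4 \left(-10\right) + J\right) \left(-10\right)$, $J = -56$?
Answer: $2132$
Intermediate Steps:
$F = 3092$
$D = 960$ ($D = \left(4 \left(-10\right) - 56\right) \left(-10\right) = \left(-40 - 56\right) \left(-10\right) = \left(-96\right) \left(-10\right) = 960$)
$F - D = 3092 - 960 = 2132$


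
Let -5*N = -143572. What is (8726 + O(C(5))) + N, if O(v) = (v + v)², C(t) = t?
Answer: 187702/5 ≈ 37540.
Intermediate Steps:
N = 143572/5 (N = -⅕*(-143572) = 143572/5 ≈ 28714.)
O(v) = 4*v² (O(v) = (2*v)² = 4*v²)
(8726 + O(C(5))) + N = (8726 + 4*5²) + 143572/5 = (8726 + 4*25) + 143572/5 = (8726 + 100) + 143572/5 = 8826 + 143572/5 = 187702/5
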